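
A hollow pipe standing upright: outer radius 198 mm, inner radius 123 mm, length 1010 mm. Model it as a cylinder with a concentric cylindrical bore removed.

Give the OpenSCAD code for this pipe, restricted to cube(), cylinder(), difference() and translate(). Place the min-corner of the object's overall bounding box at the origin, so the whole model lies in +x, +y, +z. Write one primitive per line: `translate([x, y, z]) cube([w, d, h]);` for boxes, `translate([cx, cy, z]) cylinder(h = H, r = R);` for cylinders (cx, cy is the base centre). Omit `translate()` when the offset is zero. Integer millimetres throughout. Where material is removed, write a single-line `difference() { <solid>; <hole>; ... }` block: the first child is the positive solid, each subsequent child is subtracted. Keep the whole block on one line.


difference() { translate([198, 198, 0]) cylinder(h = 1010, r = 198); translate([198, 198, 0]) cylinder(h = 1010, r = 123); }


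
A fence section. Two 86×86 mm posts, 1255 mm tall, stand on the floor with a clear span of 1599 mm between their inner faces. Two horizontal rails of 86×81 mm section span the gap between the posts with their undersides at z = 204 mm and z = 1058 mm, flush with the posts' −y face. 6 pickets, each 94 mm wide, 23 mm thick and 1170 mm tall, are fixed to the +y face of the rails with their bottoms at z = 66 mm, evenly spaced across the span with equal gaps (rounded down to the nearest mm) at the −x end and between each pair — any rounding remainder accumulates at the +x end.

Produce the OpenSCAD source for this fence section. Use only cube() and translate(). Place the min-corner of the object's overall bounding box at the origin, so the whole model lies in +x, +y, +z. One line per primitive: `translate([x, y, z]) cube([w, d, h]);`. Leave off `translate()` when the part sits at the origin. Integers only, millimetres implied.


cube([86, 86, 1255]);
translate([1685, 0, 0]) cube([86, 86, 1255]);
translate([86, 0, 204]) cube([1599, 86, 81]);
translate([86, 0, 1058]) cube([1599, 86, 81]);
translate([233, 86, 66]) cube([94, 23, 1170]);
translate([474, 86, 66]) cube([94, 23, 1170]);
translate([715, 86, 66]) cube([94, 23, 1170]);
translate([956, 86, 66]) cube([94, 23, 1170]);
translate([1197, 86, 66]) cube([94, 23, 1170]);
translate([1438, 86, 66]) cube([94, 23, 1170]);


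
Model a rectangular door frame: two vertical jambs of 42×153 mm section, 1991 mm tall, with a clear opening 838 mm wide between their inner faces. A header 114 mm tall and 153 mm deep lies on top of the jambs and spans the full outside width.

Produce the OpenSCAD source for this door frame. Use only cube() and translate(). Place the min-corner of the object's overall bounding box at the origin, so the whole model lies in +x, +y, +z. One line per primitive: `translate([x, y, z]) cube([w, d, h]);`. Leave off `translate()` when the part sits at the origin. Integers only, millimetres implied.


cube([42, 153, 1991]);
translate([880, 0, 0]) cube([42, 153, 1991]);
translate([0, 0, 1991]) cube([922, 153, 114]);


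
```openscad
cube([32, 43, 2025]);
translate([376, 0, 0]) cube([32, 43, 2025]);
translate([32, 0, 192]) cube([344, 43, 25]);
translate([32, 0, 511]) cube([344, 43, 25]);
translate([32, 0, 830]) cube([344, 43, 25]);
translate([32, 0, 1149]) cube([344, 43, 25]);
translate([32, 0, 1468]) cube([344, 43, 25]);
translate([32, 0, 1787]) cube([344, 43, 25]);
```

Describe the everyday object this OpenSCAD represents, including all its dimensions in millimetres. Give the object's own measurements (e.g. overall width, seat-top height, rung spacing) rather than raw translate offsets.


A straight ladder. Two 32×43 mm vertical rails, 2025 mm tall, stand 408 mm apart (outside-to-outside) with their front faces coplanar on the −y side. 6 rungs, each 43 mm deep and 25 mm tall, span between the inner faces of the rails, front faces flush with the rails. The lowest rung's underside is at z = 192 mm and rungs are spaced 319 mm apart (underside to underside).


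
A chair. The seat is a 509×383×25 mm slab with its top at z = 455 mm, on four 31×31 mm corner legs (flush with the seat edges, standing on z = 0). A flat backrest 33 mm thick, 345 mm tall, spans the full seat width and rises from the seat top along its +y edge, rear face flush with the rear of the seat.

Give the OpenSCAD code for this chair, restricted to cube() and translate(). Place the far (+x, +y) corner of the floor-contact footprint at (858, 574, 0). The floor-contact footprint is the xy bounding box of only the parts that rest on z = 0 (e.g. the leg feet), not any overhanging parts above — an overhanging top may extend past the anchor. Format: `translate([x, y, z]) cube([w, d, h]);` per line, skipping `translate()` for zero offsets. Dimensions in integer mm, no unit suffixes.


translate([349, 191, 430]) cube([509, 383, 25]);
translate([349, 191, 0]) cube([31, 31, 430]);
translate([827, 191, 0]) cube([31, 31, 430]);
translate([349, 543, 0]) cube([31, 31, 430]);
translate([827, 543, 0]) cube([31, 31, 430]);
translate([349, 541, 455]) cube([509, 33, 345]);


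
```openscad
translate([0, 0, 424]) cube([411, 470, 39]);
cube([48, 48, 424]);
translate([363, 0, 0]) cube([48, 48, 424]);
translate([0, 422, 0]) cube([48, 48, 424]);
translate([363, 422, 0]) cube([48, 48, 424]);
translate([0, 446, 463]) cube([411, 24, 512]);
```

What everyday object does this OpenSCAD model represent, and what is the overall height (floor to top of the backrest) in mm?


A chair. The overall height is 975 mm.

A slab on four corner posts with a tall panel at the back — a chair. The seat slab sits at z = 424 with thickness 39, and the 512 mm backrest starts at the seat top, so the overall height is 424 + 39 + 512 = 975 mm.


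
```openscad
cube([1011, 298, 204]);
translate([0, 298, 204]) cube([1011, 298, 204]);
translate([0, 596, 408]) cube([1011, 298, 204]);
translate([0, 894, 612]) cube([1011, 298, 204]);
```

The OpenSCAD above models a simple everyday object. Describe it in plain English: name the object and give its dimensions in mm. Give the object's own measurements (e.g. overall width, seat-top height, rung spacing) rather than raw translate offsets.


A straight staircase of 4 solid steps. Each step is 1011 mm wide (x), 298 mm deep (y, the going) and 204 mm tall (the rise). The first step rests on the floor; each subsequent step sits one going further in +y and one rise higher in +z, directly behind and above the previous step with no overlap.


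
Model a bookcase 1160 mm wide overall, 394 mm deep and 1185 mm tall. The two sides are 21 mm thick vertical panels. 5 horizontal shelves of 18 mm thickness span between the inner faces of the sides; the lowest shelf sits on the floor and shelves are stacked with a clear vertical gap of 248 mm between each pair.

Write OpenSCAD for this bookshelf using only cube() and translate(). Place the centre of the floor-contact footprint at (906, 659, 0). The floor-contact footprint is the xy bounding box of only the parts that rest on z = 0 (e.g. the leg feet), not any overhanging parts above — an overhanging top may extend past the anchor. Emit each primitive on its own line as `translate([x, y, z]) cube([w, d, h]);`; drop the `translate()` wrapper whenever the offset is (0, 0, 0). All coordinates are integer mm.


translate([326, 462, 0]) cube([21, 394, 1185]);
translate([1465, 462, 0]) cube([21, 394, 1185]);
translate([347, 462, 0]) cube([1118, 394, 18]);
translate([347, 462, 266]) cube([1118, 394, 18]);
translate([347, 462, 532]) cube([1118, 394, 18]);
translate([347, 462, 798]) cube([1118, 394, 18]);
translate([347, 462, 1064]) cube([1118, 394, 18]);


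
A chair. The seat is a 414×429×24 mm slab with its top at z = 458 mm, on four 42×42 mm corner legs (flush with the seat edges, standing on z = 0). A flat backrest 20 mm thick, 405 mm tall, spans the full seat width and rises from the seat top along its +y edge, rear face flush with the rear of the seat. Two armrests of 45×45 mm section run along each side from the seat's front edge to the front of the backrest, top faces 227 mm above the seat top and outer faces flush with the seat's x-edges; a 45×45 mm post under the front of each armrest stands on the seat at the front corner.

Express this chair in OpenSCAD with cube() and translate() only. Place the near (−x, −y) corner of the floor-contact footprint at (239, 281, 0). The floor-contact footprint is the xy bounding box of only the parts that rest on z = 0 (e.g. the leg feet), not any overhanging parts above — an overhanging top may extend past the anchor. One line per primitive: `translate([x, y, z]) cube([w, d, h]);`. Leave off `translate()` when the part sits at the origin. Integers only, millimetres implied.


translate([239, 281, 434]) cube([414, 429, 24]);
translate([239, 281, 0]) cube([42, 42, 434]);
translate([611, 281, 0]) cube([42, 42, 434]);
translate([239, 668, 0]) cube([42, 42, 434]);
translate([611, 668, 0]) cube([42, 42, 434]);
translate([239, 690, 458]) cube([414, 20, 405]);
translate([239, 281, 640]) cube([45, 409, 45]);
translate([608, 281, 640]) cube([45, 409, 45]);
translate([239, 281, 458]) cube([45, 45, 182]);
translate([608, 281, 458]) cube([45, 45, 182]);


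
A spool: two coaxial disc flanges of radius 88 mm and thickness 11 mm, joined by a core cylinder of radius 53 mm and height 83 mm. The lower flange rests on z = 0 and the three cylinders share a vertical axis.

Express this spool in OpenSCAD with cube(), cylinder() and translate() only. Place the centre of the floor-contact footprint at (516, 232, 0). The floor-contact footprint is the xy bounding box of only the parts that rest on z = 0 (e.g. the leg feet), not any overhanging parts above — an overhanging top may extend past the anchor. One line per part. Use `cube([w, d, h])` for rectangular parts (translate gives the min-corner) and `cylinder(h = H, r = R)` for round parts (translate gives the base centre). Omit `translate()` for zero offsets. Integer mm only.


translate([516, 232, 0]) cylinder(h = 11, r = 88);
translate([516, 232, 11]) cylinder(h = 83, r = 53);
translate([516, 232, 94]) cylinder(h = 11, r = 88);


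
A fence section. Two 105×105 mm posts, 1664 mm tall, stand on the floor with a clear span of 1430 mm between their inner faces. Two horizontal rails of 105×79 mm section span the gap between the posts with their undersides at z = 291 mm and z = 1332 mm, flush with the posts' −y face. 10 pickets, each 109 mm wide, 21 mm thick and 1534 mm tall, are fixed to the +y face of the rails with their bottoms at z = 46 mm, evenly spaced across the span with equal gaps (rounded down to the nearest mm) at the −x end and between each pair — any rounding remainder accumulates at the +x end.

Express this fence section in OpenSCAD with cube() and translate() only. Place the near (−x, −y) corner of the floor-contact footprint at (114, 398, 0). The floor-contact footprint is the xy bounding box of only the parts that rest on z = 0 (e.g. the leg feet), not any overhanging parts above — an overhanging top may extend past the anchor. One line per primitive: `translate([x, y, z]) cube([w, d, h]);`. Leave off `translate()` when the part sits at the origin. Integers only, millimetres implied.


translate([114, 398, 0]) cube([105, 105, 1664]);
translate([1649, 398, 0]) cube([105, 105, 1664]);
translate([219, 398, 291]) cube([1430, 105, 79]);
translate([219, 398, 1332]) cube([1430, 105, 79]);
translate([249, 503, 46]) cube([109, 21, 1534]);
translate([388, 503, 46]) cube([109, 21, 1534]);
translate([527, 503, 46]) cube([109, 21, 1534]);
translate([666, 503, 46]) cube([109, 21, 1534]);
translate([805, 503, 46]) cube([109, 21, 1534]);
translate([944, 503, 46]) cube([109, 21, 1534]);
translate([1083, 503, 46]) cube([109, 21, 1534]);
translate([1222, 503, 46]) cube([109, 21, 1534]);
translate([1361, 503, 46]) cube([109, 21, 1534]);
translate([1500, 503, 46]) cube([109, 21, 1534]);


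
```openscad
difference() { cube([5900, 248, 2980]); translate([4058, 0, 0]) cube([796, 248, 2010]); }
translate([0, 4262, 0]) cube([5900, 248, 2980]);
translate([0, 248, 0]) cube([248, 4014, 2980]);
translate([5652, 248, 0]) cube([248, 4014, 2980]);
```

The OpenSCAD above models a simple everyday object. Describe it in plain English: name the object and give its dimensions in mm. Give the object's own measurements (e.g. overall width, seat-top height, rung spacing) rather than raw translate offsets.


A single room: four walls, each 2980 mm tall and 248 mm thick, enclosing an outside footprint 5900×4510 mm (x × y), no floor or roof. The front and back walls (−y and +y sides) run the full x-width; the side walls fit between their inner faces. A door opening 796 mm wide and 2010 mm tall is cut through the front wall from the floor up, its −x edge 4058 mm from the wall's −x end.


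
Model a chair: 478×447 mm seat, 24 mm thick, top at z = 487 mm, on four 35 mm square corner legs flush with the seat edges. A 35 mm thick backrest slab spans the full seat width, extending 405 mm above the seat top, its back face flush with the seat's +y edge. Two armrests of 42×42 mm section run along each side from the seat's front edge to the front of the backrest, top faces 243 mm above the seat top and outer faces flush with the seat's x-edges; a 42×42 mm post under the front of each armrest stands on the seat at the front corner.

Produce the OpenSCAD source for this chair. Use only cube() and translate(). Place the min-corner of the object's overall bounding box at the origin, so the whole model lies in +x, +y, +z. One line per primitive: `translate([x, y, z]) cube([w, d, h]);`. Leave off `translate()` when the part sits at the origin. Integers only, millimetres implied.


translate([0, 0, 463]) cube([478, 447, 24]);
cube([35, 35, 463]);
translate([443, 0, 0]) cube([35, 35, 463]);
translate([0, 412, 0]) cube([35, 35, 463]);
translate([443, 412, 0]) cube([35, 35, 463]);
translate([0, 412, 487]) cube([478, 35, 405]);
translate([0, 0, 688]) cube([42, 412, 42]);
translate([436, 0, 688]) cube([42, 412, 42]);
translate([0, 0, 487]) cube([42, 42, 201]);
translate([436, 0, 487]) cube([42, 42, 201]);


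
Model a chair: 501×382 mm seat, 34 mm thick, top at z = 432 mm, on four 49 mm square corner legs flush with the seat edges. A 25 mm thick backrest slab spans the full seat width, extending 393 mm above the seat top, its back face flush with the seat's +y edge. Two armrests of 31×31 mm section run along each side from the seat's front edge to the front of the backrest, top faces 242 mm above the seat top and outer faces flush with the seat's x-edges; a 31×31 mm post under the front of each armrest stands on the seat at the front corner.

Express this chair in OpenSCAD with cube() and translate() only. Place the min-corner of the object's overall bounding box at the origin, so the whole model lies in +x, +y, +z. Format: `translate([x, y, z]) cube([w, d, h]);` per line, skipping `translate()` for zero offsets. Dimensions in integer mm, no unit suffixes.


// leg_h = 432 - 34 = 398
// arm post h = 242 - 31 = 211
translate([0, 0, 398]) cube([501, 382, 34]);
cube([49, 49, 398]);
translate([452, 0, 0]) cube([49, 49, 398]);
translate([0, 333, 0]) cube([49, 49, 398]);
translate([452, 333, 0]) cube([49, 49, 398]);
translate([0, 357, 432]) cube([501, 25, 393]);
translate([0, 0, 643]) cube([31, 357, 31]);
translate([470, 0, 643]) cube([31, 357, 31]);
translate([0, 0, 432]) cube([31, 31, 211]);
translate([470, 0, 432]) cube([31, 31, 211]);


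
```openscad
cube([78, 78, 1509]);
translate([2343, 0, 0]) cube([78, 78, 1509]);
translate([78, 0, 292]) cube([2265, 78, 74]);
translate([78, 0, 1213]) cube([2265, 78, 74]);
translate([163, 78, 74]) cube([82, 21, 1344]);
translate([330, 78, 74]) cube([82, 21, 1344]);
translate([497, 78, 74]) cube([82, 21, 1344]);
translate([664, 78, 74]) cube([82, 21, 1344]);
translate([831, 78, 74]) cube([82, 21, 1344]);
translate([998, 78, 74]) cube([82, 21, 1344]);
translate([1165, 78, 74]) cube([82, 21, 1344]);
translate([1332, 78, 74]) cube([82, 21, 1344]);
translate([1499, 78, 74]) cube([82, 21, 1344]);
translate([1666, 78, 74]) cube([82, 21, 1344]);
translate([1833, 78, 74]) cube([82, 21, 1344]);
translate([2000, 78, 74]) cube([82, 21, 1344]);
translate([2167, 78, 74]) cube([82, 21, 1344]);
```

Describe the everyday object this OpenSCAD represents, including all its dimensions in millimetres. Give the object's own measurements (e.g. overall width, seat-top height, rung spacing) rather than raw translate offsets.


A fence section. Two 78×78 mm posts, 1509 mm tall, stand on the floor with a clear span of 2265 mm between their inner faces. Two horizontal rails of 78×74 mm section span the gap between the posts with their undersides at z = 292 mm and z = 1213 mm, flush with the posts' −y face. 13 pickets, each 82 mm wide, 21 mm thick and 1344 mm tall, are fixed to the +y face of the rails with their bottoms at z = 74 mm, spaced across the span with a 85 mm gap after the −x post and between neighbouring pickets, with 94 mm left before the +x post.


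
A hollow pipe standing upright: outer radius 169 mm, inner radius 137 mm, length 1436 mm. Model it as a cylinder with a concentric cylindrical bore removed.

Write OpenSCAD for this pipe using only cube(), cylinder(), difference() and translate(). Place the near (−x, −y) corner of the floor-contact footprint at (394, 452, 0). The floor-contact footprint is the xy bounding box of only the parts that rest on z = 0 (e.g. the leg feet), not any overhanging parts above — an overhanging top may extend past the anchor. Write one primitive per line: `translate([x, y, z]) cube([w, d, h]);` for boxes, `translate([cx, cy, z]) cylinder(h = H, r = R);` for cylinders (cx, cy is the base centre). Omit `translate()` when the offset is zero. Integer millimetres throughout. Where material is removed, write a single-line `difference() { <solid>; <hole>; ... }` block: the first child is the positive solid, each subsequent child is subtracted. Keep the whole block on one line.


difference() { translate([563, 621, 0]) cylinder(h = 1436, r = 169); translate([563, 621, 0]) cylinder(h = 1436, r = 137); }


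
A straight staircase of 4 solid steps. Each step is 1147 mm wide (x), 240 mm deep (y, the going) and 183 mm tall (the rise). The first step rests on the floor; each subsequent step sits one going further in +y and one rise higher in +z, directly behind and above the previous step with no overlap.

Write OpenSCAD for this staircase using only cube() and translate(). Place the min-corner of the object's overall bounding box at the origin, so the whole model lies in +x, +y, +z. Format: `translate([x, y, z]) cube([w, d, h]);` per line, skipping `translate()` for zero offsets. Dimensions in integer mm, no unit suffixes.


cube([1147, 240, 183]);
translate([0, 240, 183]) cube([1147, 240, 183]);
translate([0, 480, 366]) cube([1147, 240, 183]);
translate([0, 720, 549]) cube([1147, 240, 183]);


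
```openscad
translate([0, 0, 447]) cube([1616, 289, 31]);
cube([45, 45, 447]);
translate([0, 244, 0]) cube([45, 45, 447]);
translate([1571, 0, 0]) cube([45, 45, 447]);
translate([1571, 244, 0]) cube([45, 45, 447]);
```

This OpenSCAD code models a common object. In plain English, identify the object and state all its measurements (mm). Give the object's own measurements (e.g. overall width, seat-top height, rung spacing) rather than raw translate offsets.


A long wooden bench with a 1616 mm (x) × 289 mm (y) seat, 31 mm thick, its top surface 478 mm above the floor. Four 45 mm square legs at the seat corners, flush with the edges, run from z = 0 to the seat underside.


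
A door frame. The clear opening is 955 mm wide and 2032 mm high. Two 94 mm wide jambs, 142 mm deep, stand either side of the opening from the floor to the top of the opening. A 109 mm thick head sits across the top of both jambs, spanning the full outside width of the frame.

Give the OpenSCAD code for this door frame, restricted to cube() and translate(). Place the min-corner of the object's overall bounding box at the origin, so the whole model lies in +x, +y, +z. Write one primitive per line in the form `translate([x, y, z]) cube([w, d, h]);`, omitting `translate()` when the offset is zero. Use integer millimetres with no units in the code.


cube([94, 142, 2032]);
translate([1049, 0, 0]) cube([94, 142, 2032]);
translate([0, 0, 2032]) cube([1143, 142, 109]);


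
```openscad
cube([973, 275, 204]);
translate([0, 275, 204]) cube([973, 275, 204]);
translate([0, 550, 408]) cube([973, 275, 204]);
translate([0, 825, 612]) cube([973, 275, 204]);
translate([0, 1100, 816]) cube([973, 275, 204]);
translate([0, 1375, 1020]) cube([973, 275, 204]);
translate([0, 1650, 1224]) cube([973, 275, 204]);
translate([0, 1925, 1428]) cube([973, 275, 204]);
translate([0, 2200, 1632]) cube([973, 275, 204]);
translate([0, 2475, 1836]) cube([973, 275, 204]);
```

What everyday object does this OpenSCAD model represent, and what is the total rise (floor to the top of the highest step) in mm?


A staircase. The total rise is 2040 mm.

10 identical blocks, each offset up and back from the previous — a staircase. Each step is 204 mm tall and there are 10 of them, so the total rise is 10 × 204 = 2040 mm.


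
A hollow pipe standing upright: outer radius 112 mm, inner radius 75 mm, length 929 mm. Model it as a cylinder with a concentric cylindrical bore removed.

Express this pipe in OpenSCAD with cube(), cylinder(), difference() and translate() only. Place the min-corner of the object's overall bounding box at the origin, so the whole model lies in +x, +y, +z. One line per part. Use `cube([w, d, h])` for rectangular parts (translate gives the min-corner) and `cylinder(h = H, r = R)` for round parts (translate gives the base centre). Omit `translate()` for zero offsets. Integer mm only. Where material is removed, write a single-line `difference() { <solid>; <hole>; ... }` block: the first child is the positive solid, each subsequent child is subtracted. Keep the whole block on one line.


difference() { translate([112, 112, 0]) cylinder(h = 929, r = 112); translate([112, 112, 0]) cylinder(h = 929, r = 75); }


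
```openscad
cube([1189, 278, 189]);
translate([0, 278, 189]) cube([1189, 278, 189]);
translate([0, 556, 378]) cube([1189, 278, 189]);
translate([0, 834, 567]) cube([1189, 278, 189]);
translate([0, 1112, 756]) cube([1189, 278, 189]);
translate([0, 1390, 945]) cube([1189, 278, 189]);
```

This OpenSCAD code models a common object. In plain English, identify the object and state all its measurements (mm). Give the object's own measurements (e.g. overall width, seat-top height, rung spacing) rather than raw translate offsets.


A straight staircase of 6 solid steps. Each step is 1189 mm wide (x), 278 mm deep (y, the going) and 189 mm tall (the rise). The first step rests on the floor; each subsequent step sits one going further in +y and one rise higher in +z, directly behind and above the previous step with no overlap.


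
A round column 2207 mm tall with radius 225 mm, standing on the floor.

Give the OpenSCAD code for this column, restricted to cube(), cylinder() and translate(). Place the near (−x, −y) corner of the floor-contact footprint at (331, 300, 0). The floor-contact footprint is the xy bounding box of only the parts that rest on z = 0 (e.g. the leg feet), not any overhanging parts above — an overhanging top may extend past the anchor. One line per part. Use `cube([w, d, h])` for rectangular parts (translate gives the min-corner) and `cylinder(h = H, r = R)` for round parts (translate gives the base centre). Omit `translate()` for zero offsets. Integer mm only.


translate([556, 525, 0]) cylinder(h = 2207, r = 225);


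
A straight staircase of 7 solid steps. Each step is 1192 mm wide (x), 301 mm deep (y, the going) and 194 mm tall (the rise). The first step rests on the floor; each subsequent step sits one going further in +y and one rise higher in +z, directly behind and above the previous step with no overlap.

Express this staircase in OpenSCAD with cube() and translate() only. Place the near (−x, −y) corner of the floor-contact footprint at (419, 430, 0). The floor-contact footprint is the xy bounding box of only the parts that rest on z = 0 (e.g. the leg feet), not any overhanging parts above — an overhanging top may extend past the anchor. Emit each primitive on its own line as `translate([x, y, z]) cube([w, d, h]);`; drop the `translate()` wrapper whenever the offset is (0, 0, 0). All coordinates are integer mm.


translate([419, 430, 0]) cube([1192, 301, 194]);
translate([419, 731, 194]) cube([1192, 301, 194]);
translate([419, 1032, 388]) cube([1192, 301, 194]);
translate([419, 1333, 582]) cube([1192, 301, 194]);
translate([419, 1634, 776]) cube([1192, 301, 194]);
translate([419, 1935, 970]) cube([1192, 301, 194]);
translate([419, 2236, 1164]) cube([1192, 301, 194]);


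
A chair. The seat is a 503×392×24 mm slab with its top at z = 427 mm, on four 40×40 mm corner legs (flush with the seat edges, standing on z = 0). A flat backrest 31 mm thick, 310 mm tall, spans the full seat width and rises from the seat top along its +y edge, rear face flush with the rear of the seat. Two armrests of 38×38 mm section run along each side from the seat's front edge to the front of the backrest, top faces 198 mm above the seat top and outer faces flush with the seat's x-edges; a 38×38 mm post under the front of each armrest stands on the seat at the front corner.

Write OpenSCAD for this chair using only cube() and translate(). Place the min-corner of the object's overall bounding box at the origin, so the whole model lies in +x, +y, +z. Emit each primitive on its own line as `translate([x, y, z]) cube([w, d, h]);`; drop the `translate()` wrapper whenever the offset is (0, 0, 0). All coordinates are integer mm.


translate([0, 0, 403]) cube([503, 392, 24]);
cube([40, 40, 403]);
translate([463, 0, 0]) cube([40, 40, 403]);
translate([0, 352, 0]) cube([40, 40, 403]);
translate([463, 352, 0]) cube([40, 40, 403]);
translate([0, 361, 427]) cube([503, 31, 310]);
translate([0, 0, 587]) cube([38, 361, 38]);
translate([465, 0, 587]) cube([38, 361, 38]);
translate([0, 0, 427]) cube([38, 38, 160]);
translate([465, 0, 427]) cube([38, 38, 160]);


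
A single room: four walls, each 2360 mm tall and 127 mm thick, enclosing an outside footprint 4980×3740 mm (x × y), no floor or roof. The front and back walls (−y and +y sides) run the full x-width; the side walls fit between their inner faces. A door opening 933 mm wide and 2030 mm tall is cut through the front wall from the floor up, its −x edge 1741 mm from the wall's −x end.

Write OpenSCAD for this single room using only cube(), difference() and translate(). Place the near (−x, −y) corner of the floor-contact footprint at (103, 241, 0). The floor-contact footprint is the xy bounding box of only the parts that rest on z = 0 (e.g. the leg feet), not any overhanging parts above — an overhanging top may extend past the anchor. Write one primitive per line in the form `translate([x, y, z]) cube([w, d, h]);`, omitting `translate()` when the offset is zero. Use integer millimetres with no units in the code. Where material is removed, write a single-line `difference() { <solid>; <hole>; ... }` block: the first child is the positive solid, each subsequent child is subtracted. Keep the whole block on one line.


difference() { translate([103, 241, 0]) cube([4980, 127, 2360]); translate([1844, 241, 0]) cube([933, 127, 2030]); }
translate([103, 3854, 0]) cube([4980, 127, 2360]);
translate([103, 368, 0]) cube([127, 3486, 2360]);
translate([4956, 368, 0]) cube([127, 3486, 2360]);


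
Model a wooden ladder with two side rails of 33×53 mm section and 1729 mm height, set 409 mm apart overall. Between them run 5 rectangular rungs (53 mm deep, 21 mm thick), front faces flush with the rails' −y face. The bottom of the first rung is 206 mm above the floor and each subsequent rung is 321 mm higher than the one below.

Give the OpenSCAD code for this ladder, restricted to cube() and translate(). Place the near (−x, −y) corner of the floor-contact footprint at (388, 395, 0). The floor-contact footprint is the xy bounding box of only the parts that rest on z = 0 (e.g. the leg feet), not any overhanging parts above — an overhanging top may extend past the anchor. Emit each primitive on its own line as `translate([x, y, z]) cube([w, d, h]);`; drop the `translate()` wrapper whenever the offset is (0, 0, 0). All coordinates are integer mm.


// rung span = 409 - 2*33 = 343
// rung[k] z = 206 + k*321
translate([388, 395, 0]) cube([33, 53, 1729]);
translate([764, 395, 0]) cube([33, 53, 1729]);
translate([421, 395, 206]) cube([343, 53, 21]);
translate([421, 395, 527]) cube([343, 53, 21]);
translate([421, 395, 848]) cube([343, 53, 21]);
translate([421, 395, 1169]) cube([343, 53, 21]);
translate([421, 395, 1490]) cube([343, 53, 21]);


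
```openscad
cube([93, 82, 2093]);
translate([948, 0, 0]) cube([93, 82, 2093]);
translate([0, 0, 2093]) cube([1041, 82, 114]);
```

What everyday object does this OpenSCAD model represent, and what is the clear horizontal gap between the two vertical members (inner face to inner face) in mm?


A door frame. The clear opening width is 855 mm.

Two 2093 mm tall posts with a header on top — a door frame. The left jamb is 93 mm wide at x = 0; the right jamb starts at x = 948. The clear opening is 948 − 93 = 855 mm.


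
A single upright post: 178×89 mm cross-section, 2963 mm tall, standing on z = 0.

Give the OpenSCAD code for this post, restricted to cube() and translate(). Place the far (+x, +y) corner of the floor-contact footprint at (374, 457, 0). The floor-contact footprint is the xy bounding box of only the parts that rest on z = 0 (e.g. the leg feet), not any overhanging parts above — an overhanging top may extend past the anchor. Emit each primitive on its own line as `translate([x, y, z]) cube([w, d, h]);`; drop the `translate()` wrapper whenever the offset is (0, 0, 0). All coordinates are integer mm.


translate([196, 368, 0]) cube([178, 89, 2963]);


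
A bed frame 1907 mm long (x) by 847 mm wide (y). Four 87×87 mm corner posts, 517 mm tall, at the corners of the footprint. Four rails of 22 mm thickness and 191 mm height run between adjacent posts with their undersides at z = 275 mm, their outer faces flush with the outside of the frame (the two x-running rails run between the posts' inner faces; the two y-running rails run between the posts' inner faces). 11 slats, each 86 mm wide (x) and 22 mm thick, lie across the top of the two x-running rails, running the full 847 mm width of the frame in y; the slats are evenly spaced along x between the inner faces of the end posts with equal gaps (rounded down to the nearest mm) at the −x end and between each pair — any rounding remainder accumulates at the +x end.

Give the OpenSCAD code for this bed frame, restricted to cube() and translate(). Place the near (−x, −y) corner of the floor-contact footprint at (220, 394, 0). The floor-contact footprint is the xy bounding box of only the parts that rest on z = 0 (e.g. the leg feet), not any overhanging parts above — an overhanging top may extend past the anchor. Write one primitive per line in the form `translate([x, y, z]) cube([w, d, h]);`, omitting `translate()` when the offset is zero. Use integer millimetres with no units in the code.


translate([220, 394, 0]) cube([87, 87, 517]);
translate([220, 1154, 0]) cube([87, 87, 517]);
translate([2040, 394, 0]) cube([87, 87, 517]);
translate([2040, 1154, 0]) cube([87, 87, 517]);
translate([307, 394, 275]) cube([1733, 22, 191]);
translate([307, 1219, 275]) cube([1733, 22, 191]);
translate([220, 481, 275]) cube([22, 673, 191]);
translate([2105, 481, 275]) cube([22, 673, 191]);
translate([372, 394, 466]) cube([86, 847, 22]);
translate([523, 394, 466]) cube([86, 847, 22]);
translate([674, 394, 466]) cube([86, 847, 22]);
translate([825, 394, 466]) cube([86, 847, 22]);
translate([976, 394, 466]) cube([86, 847, 22]);
translate([1127, 394, 466]) cube([86, 847, 22]);
translate([1278, 394, 466]) cube([86, 847, 22]);
translate([1429, 394, 466]) cube([86, 847, 22]);
translate([1580, 394, 466]) cube([86, 847, 22]);
translate([1731, 394, 466]) cube([86, 847, 22]);
translate([1882, 394, 466]) cube([86, 847, 22]);


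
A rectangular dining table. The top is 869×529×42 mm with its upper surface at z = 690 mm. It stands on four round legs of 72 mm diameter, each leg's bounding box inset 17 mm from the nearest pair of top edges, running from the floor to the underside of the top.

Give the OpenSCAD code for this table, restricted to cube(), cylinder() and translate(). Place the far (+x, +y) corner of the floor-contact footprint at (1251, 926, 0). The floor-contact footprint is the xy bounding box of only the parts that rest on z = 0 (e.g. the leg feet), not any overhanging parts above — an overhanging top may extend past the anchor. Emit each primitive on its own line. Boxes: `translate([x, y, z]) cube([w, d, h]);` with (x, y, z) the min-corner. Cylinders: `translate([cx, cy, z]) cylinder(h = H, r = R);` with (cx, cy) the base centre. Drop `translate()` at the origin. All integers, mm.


translate([399, 414, 648]) cube([869, 529, 42]);
translate([452, 467, 0]) cylinder(h = 648, r = 36);
translate([1215, 467, 0]) cylinder(h = 648, r = 36);
translate([452, 890, 0]) cylinder(h = 648, r = 36);
translate([1215, 890, 0]) cylinder(h = 648, r = 36);


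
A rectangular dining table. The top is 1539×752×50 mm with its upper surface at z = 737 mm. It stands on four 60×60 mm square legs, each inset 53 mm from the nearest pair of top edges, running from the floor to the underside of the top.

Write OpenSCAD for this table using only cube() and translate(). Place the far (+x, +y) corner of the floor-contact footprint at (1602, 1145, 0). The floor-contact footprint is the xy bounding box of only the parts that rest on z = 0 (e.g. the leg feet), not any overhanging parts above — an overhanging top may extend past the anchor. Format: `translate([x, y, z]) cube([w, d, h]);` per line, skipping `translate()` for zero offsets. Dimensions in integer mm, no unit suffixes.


translate([116, 446, 687]) cube([1539, 752, 50]);
translate([169, 499, 0]) cube([60, 60, 687]);
translate([1542, 499, 0]) cube([60, 60, 687]);
translate([169, 1085, 0]) cube([60, 60, 687]);
translate([1542, 1085, 0]) cube([60, 60, 687]);


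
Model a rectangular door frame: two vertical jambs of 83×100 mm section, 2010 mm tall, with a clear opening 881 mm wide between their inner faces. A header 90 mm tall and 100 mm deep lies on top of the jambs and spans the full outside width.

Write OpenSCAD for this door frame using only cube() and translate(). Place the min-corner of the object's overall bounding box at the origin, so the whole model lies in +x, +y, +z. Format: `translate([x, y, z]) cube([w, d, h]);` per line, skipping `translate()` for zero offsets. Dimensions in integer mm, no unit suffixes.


cube([83, 100, 2010]);
translate([964, 0, 0]) cube([83, 100, 2010]);
translate([0, 0, 2010]) cube([1047, 100, 90]);


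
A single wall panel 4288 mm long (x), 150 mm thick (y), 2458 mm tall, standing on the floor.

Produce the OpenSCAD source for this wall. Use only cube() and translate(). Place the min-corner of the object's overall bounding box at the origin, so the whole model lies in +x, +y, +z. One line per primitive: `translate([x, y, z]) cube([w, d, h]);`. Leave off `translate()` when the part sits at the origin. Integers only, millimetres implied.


cube([4288, 150, 2458]);


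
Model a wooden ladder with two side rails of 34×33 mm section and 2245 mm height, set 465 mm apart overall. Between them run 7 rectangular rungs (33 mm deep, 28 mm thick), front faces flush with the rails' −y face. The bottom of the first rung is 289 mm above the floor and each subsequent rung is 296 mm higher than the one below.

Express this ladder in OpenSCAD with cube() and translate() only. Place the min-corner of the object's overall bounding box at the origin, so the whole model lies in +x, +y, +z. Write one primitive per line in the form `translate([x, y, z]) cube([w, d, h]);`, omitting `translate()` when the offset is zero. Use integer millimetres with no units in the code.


cube([34, 33, 2245]);
translate([431, 0, 0]) cube([34, 33, 2245]);
translate([34, 0, 289]) cube([397, 33, 28]);
translate([34, 0, 585]) cube([397, 33, 28]);
translate([34, 0, 881]) cube([397, 33, 28]);
translate([34, 0, 1177]) cube([397, 33, 28]);
translate([34, 0, 1473]) cube([397, 33, 28]);
translate([34, 0, 1769]) cube([397, 33, 28]);
translate([34, 0, 2065]) cube([397, 33, 28]);


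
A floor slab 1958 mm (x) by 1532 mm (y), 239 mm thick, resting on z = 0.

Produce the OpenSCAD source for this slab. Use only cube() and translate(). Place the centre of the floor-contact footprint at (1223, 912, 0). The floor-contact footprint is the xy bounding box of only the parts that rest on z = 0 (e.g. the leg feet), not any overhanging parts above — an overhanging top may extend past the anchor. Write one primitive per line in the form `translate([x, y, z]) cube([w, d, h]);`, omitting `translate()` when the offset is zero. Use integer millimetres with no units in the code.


translate([244, 146, 0]) cube([1958, 1532, 239]);


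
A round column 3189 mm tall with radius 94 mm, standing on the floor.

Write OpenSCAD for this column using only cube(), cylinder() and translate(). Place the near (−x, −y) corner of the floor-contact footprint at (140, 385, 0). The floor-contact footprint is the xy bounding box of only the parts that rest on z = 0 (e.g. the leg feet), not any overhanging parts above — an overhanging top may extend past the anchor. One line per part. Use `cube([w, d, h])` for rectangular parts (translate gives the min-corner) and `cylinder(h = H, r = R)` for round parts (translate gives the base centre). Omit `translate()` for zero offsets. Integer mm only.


translate([234, 479, 0]) cylinder(h = 3189, r = 94);


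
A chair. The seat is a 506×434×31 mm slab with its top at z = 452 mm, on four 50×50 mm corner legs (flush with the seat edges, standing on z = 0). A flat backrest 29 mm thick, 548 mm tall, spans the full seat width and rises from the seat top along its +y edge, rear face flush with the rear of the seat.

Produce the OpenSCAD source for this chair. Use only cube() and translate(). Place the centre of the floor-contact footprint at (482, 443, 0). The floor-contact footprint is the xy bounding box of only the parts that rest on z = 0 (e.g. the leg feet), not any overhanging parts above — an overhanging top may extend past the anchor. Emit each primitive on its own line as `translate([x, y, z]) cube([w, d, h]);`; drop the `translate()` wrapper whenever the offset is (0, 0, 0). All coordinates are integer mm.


translate([229, 226, 421]) cube([506, 434, 31]);
translate([229, 226, 0]) cube([50, 50, 421]);
translate([685, 226, 0]) cube([50, 50, 421]);
translate([229, 610, 0]) cube([50, 50, 421]);
translate([685, 610, 0]) cube([50, 50, 421]);
translate([229, 631, 452]) cube([506, 29, 548]);


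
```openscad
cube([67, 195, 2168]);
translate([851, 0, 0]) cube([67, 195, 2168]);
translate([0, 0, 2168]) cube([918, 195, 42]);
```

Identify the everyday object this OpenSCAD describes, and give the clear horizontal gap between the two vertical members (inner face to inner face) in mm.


A door frame. The clear opening width is 784 mm.

Two 2168 mm tall posts with a header on top — a door frame. The left jamb is 67 mm wide at x = 0; the right jamb starts at x = 851. The clear opening is 851 − 67 = 784 mm.


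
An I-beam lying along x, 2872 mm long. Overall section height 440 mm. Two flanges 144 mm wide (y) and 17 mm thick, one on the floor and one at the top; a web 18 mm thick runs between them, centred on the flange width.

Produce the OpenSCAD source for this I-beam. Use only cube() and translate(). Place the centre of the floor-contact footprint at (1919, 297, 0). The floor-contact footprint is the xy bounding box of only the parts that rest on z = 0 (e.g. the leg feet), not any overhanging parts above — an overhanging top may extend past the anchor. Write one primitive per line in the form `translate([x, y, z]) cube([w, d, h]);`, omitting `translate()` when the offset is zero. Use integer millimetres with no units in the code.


translate([483, 225, 0]) cube([2872, 144, 17]);
translate([483, 288, 17]) cube([2872, 18, 406]);
translate([483, 225, 423]) cube([2872, 144, 17]);
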